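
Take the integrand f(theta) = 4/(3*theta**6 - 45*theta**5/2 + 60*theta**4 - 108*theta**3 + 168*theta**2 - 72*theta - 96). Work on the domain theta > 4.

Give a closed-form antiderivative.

An antiderivative is F(theta) = log(theta - 4)/270 + log(theta - 2)/75 - 128*log(theta + 1/2)/11475 - log(theta**2 + 4)/340 - 7*atan(theta/2)/1020 + 8/(240*theta - 480).

The denominator factors as 3*(theta - 4)*(theta - 2)**2*(2*theta + 1)*(theta**2 + 4); partial fractions split f into directly integrable pieces: -(3*theta + 7)/(510*(theta**2 + 4)) - 256/(11475*(2*theta + 1)) + 1/(75*(theta - 2)) - 1/(30*(theta - 2)**2) + 1/(270*(theta - 4)).
Check: d/dtheta[log(theta - 4)/270 + log(theta - 2)/75 - 128*log(theta + 1/2)/11475 - log(theta**2 + 4)/340 - 7*atan(theta/2)/1020 + 8/(240*theta - 480)] = 8/(6*theta**6 - 45*theta**5 + 120*theta**4 - 216*theta**3 + 336*theta**2 - 144*theta - 192), which equals f(theta).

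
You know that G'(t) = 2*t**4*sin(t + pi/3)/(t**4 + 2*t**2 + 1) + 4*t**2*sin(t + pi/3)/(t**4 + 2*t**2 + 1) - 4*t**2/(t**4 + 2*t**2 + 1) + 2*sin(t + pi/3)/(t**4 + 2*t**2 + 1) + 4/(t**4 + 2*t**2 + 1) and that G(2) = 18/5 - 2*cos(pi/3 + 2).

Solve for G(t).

The integrand splits into summands that can be handled one at a time.
A general antiderivative is 2*t/(t**2/2 + 1/2) - 2*cos(t + pi/3) + C.
The condition gives C = 18/5 - 2*cos(pi/3 + 2) - (8/5 - 2*cos(pi/3 + 2)) = 2.
So G(t) = 2*(t**2 + 2*t - (t**2 + 1)*cos(t + pi/3) + 1)/(t**2 + 1).
Check: d/dt[2*(t**2 + 2*t - (t**2 + 1)*cos(t + pi/3) + 1)/(t**2 + 1)] = (2*t**4*sin(t + pi/3) + 4*t**2*sin(t + pi/3) - 4*t**2 + 2*sin(t + pi/3) + 4)/(t**4 + 2*t**2 + 1), which equals G'(t).

G(t) = 2*(t**2 + 2*t - (t**2 + 1)*cos(t + pi/3) + 1)/(t**2 + 1)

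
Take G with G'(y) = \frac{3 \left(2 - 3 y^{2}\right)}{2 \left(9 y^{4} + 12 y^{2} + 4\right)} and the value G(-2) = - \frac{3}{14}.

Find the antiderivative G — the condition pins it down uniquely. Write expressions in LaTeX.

G(y) = \frac{y}{4 \left(\frac{y^{2}}{2} + \frac{1}{3}\right)}

G'(y) has the shape u'v + uv' for u = \frac{y}{4} and v = \frac{1}{\frac{y^{2}}{2} + \frac{1}{3}} — it is the derivative of the product u*v.
A general antiderivative is \frac{y}{4 \left(\frac{y^{2}}{2} + \frac{1}{3}\right)} + C.
The condition gives C = - \frac{3}{14} - (- \frac{3}{14}) = 0.
So G(y) = \frac{y}{4 \left(\frac{y^{2}}{2} + \frac{1}{3}\right)}.
Check: d/dy[\frac{y}{4 \left(\frac{y^{2}}{2} + \frac{1}{3}\right)}] = \frac{6 - 9 y^{2}}{18 y^{4} + 24 y^{2} + 8}, which equals G'(y).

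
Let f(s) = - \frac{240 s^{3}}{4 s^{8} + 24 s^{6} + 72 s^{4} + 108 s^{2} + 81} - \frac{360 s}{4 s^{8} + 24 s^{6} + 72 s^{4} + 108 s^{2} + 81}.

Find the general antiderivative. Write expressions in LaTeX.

f matches the chain-rule pattern g'(h)*h' with inner function h(s) = \frac{s^{4}}{3} + s^{2} + \frac{3}{2}; substituting u = h(s) collapses the integral.
Check: d/ds[\frac{30}{2 s^{4} + 6 s^{2} + 9}] = \frac{- 240 s^{3} - 360 s}{4 s^{8} + 24 s^{6} + 72 s^{4} + 108 s^{2} + 81}, which equals f(s).

F(s) = \frac{30}{2 s^{4} + 6 s^{2} + 9} + C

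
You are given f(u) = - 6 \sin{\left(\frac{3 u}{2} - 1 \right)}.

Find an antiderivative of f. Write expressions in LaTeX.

An antiderivative F(u) passes only if d/du[F] lands on f(u) exactly.
Check: d/du[4 \cos{\left(\frac{3 u}{2} - 1 \right)}] = - 6 \sin{\left(\frac{3 u}{2} - 1 \right)} = f(u).

An antiderivative is F(u) = 4 \cos{\left(\frac{3 u}{2} - 1 \right)}.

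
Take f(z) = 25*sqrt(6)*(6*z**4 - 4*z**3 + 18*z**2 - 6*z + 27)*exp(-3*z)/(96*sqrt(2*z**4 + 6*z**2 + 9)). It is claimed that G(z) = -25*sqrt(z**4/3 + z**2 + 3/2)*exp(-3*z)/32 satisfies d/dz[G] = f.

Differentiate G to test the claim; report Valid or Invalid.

d/dz[G] = sqrt(6)*(150*z**4 - 100*z**3 + 450*z**2 - 150*z + 675)*exp(-3*z)/(192*sqrt(2*z**4 + 6*z**2 + 9))
d/dz[G] - f(z) = sqrt(6)*(-150*z**4 + 100*z**3 - 450*z**2 + 150*z - 675)*exp(-3*z)/(192*sqrt(2*z**4 + 6*z**2 + 9)) != 0.

Invalid: d/dz[G] - f = sqrt(6)*(-150*z**4 + 100*z**3 - 450*z**2 + 150*z - 675)*exp(-3*z)/(192*sqrt(2*z**4 + 6*z**2 + 9)), which is not 0.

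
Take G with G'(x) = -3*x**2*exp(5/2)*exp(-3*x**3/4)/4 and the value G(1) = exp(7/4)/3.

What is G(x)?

G(x) = exp(5/2 - 3*x**3/4)/3

G'(x) matches the chain-rule pattern g'(h)*h' with inner function h(x) = 5/2 - 3*x**3/4; substituting u = h(x) collapses the integral.
A general antiderivative is exp(5/2 - 3*x**3/4)/3 + C.
The condition gives C = exp(7/4)/3 - (exp(7/4)/3) = 0.
So G(x) = exp(5/2 - 3*x**3/4)/3.
Check: d/dx[exp(5/2 - 3*x**3/4)/3] = -3*x**2*exp(5/2)*exp(-3*x**3/4)/4 = G'(x).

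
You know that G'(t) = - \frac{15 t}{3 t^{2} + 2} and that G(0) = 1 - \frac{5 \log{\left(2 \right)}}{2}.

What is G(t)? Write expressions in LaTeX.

G'(t) matches the chain-rule pattern g'(h)*h' with inner function h(t) = 3 t^{2} + 2; substituting u = h(t) collapses the integral.
A general antiderivative is - \frac{5 \log{\left(3 t^{2} + 2 \right)}}{2} + C.
The condition gives C = 1 - \frac{5 \log{\left(2 \right)}}{2} - (- \frac{5 \log{\left(2 \right)}}{2}) = 1.
So G(t) = 1 - \frac{5 \log{\left(3 t^{2} + 2 \right)}}{2}.
Check: d/dt[1 - \frac{5 \log{\left(3 t^{2} + 2 \right)}}{2}] = - \frac{15 t}{3 t^{2} + 2} = G'(t).

G(t) = 1 - \frac{5 \log{\left(3 t^{2} + 2 \right)}}{2}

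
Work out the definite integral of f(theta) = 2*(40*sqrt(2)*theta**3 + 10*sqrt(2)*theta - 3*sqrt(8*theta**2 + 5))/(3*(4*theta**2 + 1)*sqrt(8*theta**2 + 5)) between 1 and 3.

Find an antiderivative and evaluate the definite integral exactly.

An antiderivative F(theta) passes only if d/dtheta[F] lands on f(theta) exactly.
F(theta) = sqrt(2)*(5*sqrt(8*theta**2 + 5) - 3*sqrt(2)*atan(2*theta))/6 is an antiderivative of f.
Check: d/dtheta[sqrt(2)*(5*sqrt(8*theta**2 + 5) - 3*sqrt(2)*atan(2*theta))/6] = (80*sqrt(2)*theta**3 + 20*sqrt(2)*theta - 6*sqrt(8*theta**2 + 5))/(12*theta**2*sqrt(8*theta**2 + 5) + 3*sqrt(8*theta**2 + 5)), which equals f(theta).
F(3) = -atan(6) + 5*sqrt(154)/6; F(1) = -atan(2) + 5*sqrt(26)/6.
Integral = F(3) - F(1) = -5*sqrt(26)/6 - atan(6) + atan(2) + 5*sqrt(154)/6.

Antiderivative: F(theta) = sqrt(2)*(5*sqrt(8*theta**2 + 5) - 3*sqrt(2)*atan(2*theta))/6; value = -5*sqrt(26)/6 - atan(6) + atan(2) + 5*sqrt(154)/6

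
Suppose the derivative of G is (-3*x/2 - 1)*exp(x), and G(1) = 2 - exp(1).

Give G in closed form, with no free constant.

Recognize the product-rule pattern: G'(x) = u'v + uv' with u = 1/2 - 3*x/2, v = exp(x), so integration by parts undoes it.
A general antiderivative is (1 - 3*x)*exp(x)/2 + C.
The condition gives C = 2 - exp(1) - (-exp(1)) = 2.
So G(x) = -(3*x*exp(x) - exp(x) - 4)/2.
Check: d/dx[-(3*x*exp(x) - exp(x) - 4)/2] = -3*x*exp(x)/2 - exp(x), which equals G'(x).

G(x) = -(3*x*exp(x) - exp(x) - 4)/2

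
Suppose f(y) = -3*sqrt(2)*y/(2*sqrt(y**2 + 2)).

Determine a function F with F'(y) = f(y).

The substitution u = 2*y**2 + 4 works: f is exactly (dF/du)*(du/dy) for that inner function.
Check: d/dy[-3*sqrt(2)*sqrt(y**2 + 2)/2] = -3*sqrt(2)*y/(2*sqrt(y**2 + 2)) = f(y).

An antiderivative is F(y) = -3*sqrt(2)*sqrt(y**2 + 2)/2.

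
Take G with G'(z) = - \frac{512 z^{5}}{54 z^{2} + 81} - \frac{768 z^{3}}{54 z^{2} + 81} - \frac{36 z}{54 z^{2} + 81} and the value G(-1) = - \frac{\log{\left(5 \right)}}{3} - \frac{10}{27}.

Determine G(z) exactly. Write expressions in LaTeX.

The integrand splits into summands that can be handled one at a time.
A general antiderivative is - \frac{64 z^{4}}{27} - \frac{\log{\left(2 z^{2} + 3 \right)}}{3} + C.
The condition gives C = - \frac{\log{\left(5 \right)}}{3} - \frac{10}{27} - (- \frac{64}{27} - \frac{\log{\left(5 \right)}}{3}) = 2.
So G(z) = - \frac{64 z^{4}}{27} - \frac{\log{\left(2 z^{2} + 3 \right)}}{3} + 2.
Check: d/dz[- \frac{64 z^{4}}{27} - \frac{\log{\left(2 z^{2} + 3 \right)}}{3} + 2] = \frac{- 512 z^{5} - 768 z^{3} - 36 z}{54 z^{2} + 81}, which equals G'(z).

G(z) = - \frac{64 z^{4}}{27} - \frac{\log{\left(2 z^{2} + 3 \right)}}{3} + 2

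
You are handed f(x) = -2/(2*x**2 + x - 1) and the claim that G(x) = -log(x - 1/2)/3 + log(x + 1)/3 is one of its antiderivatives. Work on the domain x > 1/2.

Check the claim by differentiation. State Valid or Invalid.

Invalid: d/dx[G] - f = 1/(2*x**2 + x - 1), which is not 0.

d/dx[G] = -1/(2*x**2 + x - 1)
d/dx[G] - f(x) = 1/(2*x**2 + x - 1) != 0.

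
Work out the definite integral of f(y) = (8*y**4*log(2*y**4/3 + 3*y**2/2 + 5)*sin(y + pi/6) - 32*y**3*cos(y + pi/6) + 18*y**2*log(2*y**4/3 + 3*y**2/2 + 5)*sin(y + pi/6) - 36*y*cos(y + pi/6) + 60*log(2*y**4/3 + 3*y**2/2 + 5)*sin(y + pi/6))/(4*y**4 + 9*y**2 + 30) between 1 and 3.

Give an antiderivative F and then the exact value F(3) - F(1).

Antiderivative: F(y) = -2*log(2*y**4/3 + 3*y**2/2 + 5)*cos(y + pi/6); value = 2*log(43/6)*cos(pi/6 + 1) - 2*log(145/2)*cos(pi/6 + 3)

Recognize the product-rule pattern: f = u'v + uv' with u = -2*cos(y + pi/6), v = log(2*y**4/3 + 3*y**2/2 + 5), so integration by parts undoes it.
F(y) = -2*log(2*y**4/3 + 3*y**2/2 + 5)*cos(y + pi/6) is an antiderivative of f.
Check: d/dy[-2*log(2*y**4/3 + 3*y**2/2 + 5)*cos(y + pi/6)] = (8*y**4*log(2*y**4/3 + 3*y**2/2 + 5)*sin(y + pi/6) - 32*y**3*cos(y + pi/6) + 18*y**2*log(2*y**4/3 + 3*y**2/2 + 5)*sin(y + pi/6) - 36*y*cos(y + pi/6) + 60*log(2*y**4/3 + 3*y**2/2 + 5)*sin(y + pi/6))/(4*y**4 + 9*y**2 + 30) = f(y).
F(3) = -2*log(145/2)*cos(pi/6 + 3); F(1) = -2*log(43/6)*cos(pi/6 + 1).
Integral = F(3) - F(1) = 2*log(43/6)*cos(pi/6 + 1) - 2*log(145/2)*cos(pi/6 + 3).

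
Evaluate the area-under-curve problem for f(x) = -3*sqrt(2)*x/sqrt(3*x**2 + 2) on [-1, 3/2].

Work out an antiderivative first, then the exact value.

Antiderivative: F(x) = -2*sqrt(3*x**2/2 + 1); value = -sqrt(70)/2 + sqrt(10)

f matches the chain-rule pattern g'(h)*h' with inner function h(x) = 3*x**2/2 + 1; substituting u = h(x) collapses the integral.
F(x) = -2*sqrt(3*x**2/2 + 1) is an antiderivative of f.
Check: d/dx[-2*sqrt(3*x**2/2 + 1)] = -3*sqrt(2)*x/sqrt(3*x**2 + 2) = f(x).
F(3/2) = -sqrt(70)/2; F(-1) = -sqrt(10).
Integral = F(3/2) - F(-1) = -sqrt(70)/2 + sqrt(10).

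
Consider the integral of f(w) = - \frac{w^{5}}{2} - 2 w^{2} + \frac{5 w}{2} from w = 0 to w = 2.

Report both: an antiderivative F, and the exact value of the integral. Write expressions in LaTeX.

The integrand splits into summands that can be handled one at a time.
F(w) = \frac{w^{2} \left(- w^{4} - 8 w + 15\right)}{12} is an antiderivative of f.
Check: d/dw[\frac{w^{2} \left(- w^{4} - 8 w + 15\right)}{12}] = - \frac{w^{5}}{2} - 2 w^{2} + \frac{5 w}{2} = f(w).
F(2) = - \frac{17}{3}; F(0) = 0.
Integral = F(2) - F(0) = - \frac{17}{3}.

Antiderivative: F(w) = \frac{w^{2} \left(- w^{4} - 8 w + 15\right)}{12}; value = - \frac{17}{3}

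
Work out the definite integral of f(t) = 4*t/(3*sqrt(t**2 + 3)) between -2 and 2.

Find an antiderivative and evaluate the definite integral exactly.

Antiderivative: F(t) = 4*sqrt(t**2 + 3)/3; value = 0

The substitution u = t**2 + 3 works: f is exactly (dF/du)*(du/dt) for that inner function.
F(t) = 4*sqrt(t**2 + 3)/3 is an antiderivative of f.
Check: d/dt[4*sqrt(t**2 + 3)/3] = 4*t/(3*sqrt(t**2 + 3)) = f(t).
F(2) = 4*sqrt(7)/3; F(-2) = 4*sqrt(7)/3.
Integral = F(2) - F(-2) = 0.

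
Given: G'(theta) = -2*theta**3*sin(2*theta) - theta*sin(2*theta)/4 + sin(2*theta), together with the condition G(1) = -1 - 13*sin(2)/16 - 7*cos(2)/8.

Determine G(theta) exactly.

Integrate term by term and add the pieces.
A general antiderivative is theta**3*cos(2*theta) - 3*theta**2*sin(2*theta)/2 - 11*theta*cos(2*theta)/8 + 11*sin(2*theta)/16 - cos(2*theta)/2 + C.
The condition gives C = -1 - 13*sin(2)/16 - 7*cos(2)/8 - (-13*sin(2)/16 - 7*cos(2)/8) = -1.
So G(theta) = (16*theta**3*cos(2*theta) - 24*theta**2*sin(2*theta) - 22*theta*cos(2*theta) + 11*sin(2*theta) - 8*cos(2*theta) - 16)/16.
Check: d/dtheta[(16*theta**3*cos(2*theta) - 24*theta**2*sin(2*theta) - 22*theta*cos(2*theta) + 11*sin(2*theta) - 8*cos(2*theta) - 16)/16] = -2*theta**3*sin(2*theta) - theta*sin(2*theta)/4 + sin(2*theta) = G'(theta).

G(theta) = (16*theta**3*cos(2*theta) - 24*theta**2*sin(2*theta) - 22*theta*cos(2*theta) + 11*sin(2*theta) - 8*cos(2*theta) - 16)/16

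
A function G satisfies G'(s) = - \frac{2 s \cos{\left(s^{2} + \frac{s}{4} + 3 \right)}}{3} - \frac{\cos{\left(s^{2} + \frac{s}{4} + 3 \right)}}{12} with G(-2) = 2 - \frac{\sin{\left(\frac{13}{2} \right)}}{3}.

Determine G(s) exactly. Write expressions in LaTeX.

G'(s) matches the chain-rule pattern g'(h)*h' with inner function h(s) = s^{2} + \frac{s}{4} + 3; substituting u = h(s) collapses the integral.
A general antiderivative is - \frac{\sin{\left(s^{2} + \frac{s}{4} + 3 \right)}}{3} + C.
The condition gives C = 2 - \frac{\sin{\left(\frac{13}{2} \right)}}{3} - (- \frac{\sin{\left(\frac{13}{2} \right)}}{3}) = 2.
So G(s) = \frac{6 - \sin{\left(s^{2} + \frac{s}{4} + 3 \right)}}{3}.
Check: d/ds[\frac{6 - \sin{\left(s^{2} + \frac{s}{4} + 3 \right)}}{3}] = - \frac{2 s \cos{\left(s^{2} + \frac{s}{4} + 3 \right)}}{3} - \frac{\cos{\left(s^{2} + \frac{s}{4} + 3 \right)}}{12} = G'(s).

G(s) = \frac{6 - \sin{\left(s^{2} + \frac{s}{4} + 3 \right)}}{3}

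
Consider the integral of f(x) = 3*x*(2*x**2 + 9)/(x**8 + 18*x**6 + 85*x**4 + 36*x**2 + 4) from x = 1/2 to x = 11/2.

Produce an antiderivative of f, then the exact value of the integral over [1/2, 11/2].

The substitution u = x**4/3 + 3*x**2 + 2/3 works: f is exactly (dF/du)*(du/dx) for that inner function.
F(x) = -3/(2*(x**4 + 9*x**2 + 2)) is an antiderivative of f.
Check: d/dx[-3/(2*(x**4 + 9*x**2 + 2))] = (6*x**3 + 27*x)/(x**8 + 18*x**6 + 85*x**4 + 36*x**2 + 4), which equals f(x).
F(11/2) = -8/6343; F(1/2) = -8/23.
Integral = F(11/2) - F(1/2) = 50560/145889.

Antiderivative: F(x) = -3/(2*(x**4 + 9*x**2 + 2)); value = 50560/145889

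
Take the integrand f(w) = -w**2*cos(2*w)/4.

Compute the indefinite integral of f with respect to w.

Any candidate F(w) must reproduce f(w) exactly when differentiated.
Check: d/dw[-(2*w**2*sin(2*w) + 2*w*cos(2*w) - sin(2*w))/16] = -w**2*cos(2*w)/4 = f(w).

F(w) = -(2*w**2*sin(2*w) + 2*w*cos(2*w) - sin(2*w))/16 + C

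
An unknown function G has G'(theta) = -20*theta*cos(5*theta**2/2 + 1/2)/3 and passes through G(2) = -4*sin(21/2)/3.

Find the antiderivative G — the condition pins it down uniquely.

The substitution u = 5*theta**2/2 + 1/2 works: G'(theta) is exactly (dG/du)*(du/dtheta) for that inner function.
A general antiderivative is -4*sin(5*theta**2/2 + 1/2)/3 + C.
The condition gives C = -4*sin(21/2)/3 - (-4*sin(21/2)/3) = 0.
So G(theta) = -4*sin(5*theta**2/2 + 1/2)/3.
Check: d/dtheta[-4*sin(5*theta**2/2 + 1/2)/3] = -20*theta*cos(5*theta**2/2 + 1/2)/3 = G'(theta).

G(theta) = -4*sin(5*theta**2/2 + 1/2)/3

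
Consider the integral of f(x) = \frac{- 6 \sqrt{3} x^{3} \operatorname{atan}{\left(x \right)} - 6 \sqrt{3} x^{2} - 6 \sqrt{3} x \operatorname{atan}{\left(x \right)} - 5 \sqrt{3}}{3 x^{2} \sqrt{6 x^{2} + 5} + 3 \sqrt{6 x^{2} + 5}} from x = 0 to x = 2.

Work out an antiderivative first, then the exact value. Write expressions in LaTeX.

Antiderivative: F(x) = - \sqrt{2 x^{2} + \frac{5}{3}} \operatorname{atan}{\left(x \right)}; value = - \frac{\sqrt{87} \operatorname{atan}{\left(2 \right)}}{3}

Recognize the product-rule pattern: f = u'v + uv' with u = - \sqrt{2 x^{2} + \frac{5}{3}}, v = \operatorname{atan}{\left(x \right)}, so integration by parts undoes it.
F(x) = - \sqrt{2 x^{2} + \frac{5}{3}} \operatorname{atan}{\left(x \right)} is an antiderivative of f.
Check: d/dx[- \sqrt{2 x^{2} + \frac{5}{3}} \operatorname{atan}{\left(x \right)}] = \frac{- 6 x^{3} \operatorname{atan}{\left(x \right)} - 6 x^{2} - 6 x \operatorname{atan}{\left(x \right)} - 5}{\sqrt{3} x^{2} \sqrt{6 x^{2} + 5} + \sqrt{3} \sqrt{6 x^{2} + 5}}, which equals f(x).
F(2) = - \frac{\sqrt{87} \operatorname{atan}{\left(2 \right)}}{3}; F(0) = 0.
Integral = F(2) - F(0) = - \frac{\sqrt{87} \operatorname{atan}{\left(2 \right)}}{3}.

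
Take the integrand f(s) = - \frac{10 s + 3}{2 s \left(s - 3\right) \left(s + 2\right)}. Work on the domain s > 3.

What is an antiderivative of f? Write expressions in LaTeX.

The denominator factors as 2 s \left(s - 3\right) \left(s + 2\right); partial fractions split f into directly integrable pieces: \frac{17}{20 \left(s + 2\right)} - \frac{11}{10 \left(s - 3\right)} + \frac{1}{4 s}.
Check: d/ds[\frac{5 \log{\left(s \right)} - 22 \log{\left(s - 3 \right)} + 17 \log{\left(s + 2 \right)}}{20}] = \frac{- 10 s - 3}{2 s^{3} - 2 s^{2} - 12 s}, which equals f(s).

An antiderivative is F(s) = \frac{5 \log{\left(s \right)} - 22 \log{\left(s - 3 \right)} + 17 \log{\left(s + 2 \right)}}{20}.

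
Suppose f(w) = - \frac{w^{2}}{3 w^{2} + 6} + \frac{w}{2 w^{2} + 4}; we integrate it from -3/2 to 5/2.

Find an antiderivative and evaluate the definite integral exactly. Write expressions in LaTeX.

Antiderivative: F(w) = - \frac{w}{3} + \frac{\log{\left(w^{2} + 2 \right)}}{4} + \frac{\sqrt{2} \operatorname{atan}{\left(\frac{\sqrt{2} w}{2} \right)}}{3}; value = - \frac{4}{3} - \frac{\log{\left(\frac{17}{4} \right)}}{4} + \frac{\sqrt{2} \operatorname{atan}{\left(\frac{3 \sqrt{2}}{4} \right)}}{3} + \frac{\sqrt{2} \operatorname{atan}{\left(\frac{5 \sqrt{2}}{4} \right)}}{3} + \frac{\log{\left(\frac{33}{4} \right)}}{4}

The integrand splits into summands that can be handled one at a time.
F(w) = - \frac{w}{3} + \frac{\log{\left(w^{2} + 2 \right)}}{4} + \frac{\sqrt{2} \operatorname{atan}{\left(\frac{\sqrt{2} w}{2} \right)}}{3} is an antiderivative of f.
Check: d/dw[- \frac{w}{3} + \frac{\log{\left(w^{2} + 2 \right)}}{4} + \frac{\sqrt{2} \operatorname{atan}{\left(\frac{\sqrt{2} w}{2} \right)}}{3}] = \frac{- 2 w^{2} + 3 w}{6 w^{2} + 12}, which equals f(w).
F(5/2) = - \frac{5}{6} + \frac{\sqrt{2} \operatorname{atan}{\left(\frac{5 \sqrt{2}}{4} \right)}}{3} + \frac{\log{\left(\frac{33}{4} \right)}}{4}; F(-3/2) = - \frac{\sqrt{2} \operatorname{atan}{\left(\frac{3 \sqrt{2}}{4} \right)}}{3} + \frac{\log{\left(\frac{17}{4} \right)}}{4} + \frac{1}{2}.
Integral = F(5/2) - F(-3/2) = - \frac{4}{3} - \frac{\log{\left(\frac{17}{4} \right)}}{4} + \frac{\sqrt{2} \operatorname{atan}{\left(\frac{3 \sqrt{2}}{4} \right)}}{3} + \frac{\sqrt{2} \operatorname{atan}{\left(\frac{5 \sqrt{2}}{4} \right)}}{3} + \frac{\log{\left(\frac{33}{4} \right)}}{4}.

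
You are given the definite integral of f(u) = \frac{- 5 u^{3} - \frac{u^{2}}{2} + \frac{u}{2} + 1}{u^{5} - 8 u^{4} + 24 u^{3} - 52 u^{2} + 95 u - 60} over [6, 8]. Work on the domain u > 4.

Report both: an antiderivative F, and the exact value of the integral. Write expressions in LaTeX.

The denominator factors as 2 \left(u - 4\right) \left(u - 3\right) \left(u - 1\right) \left(u^{2} + 5\right); partial fractions split f into directly integrable pieces: \frac{95 u + 269}{252 \left(u^{2} + 5\right)} - \frac{1}{9 \left(u - 1\right)} + \frac{137}{28 \left(u - 3\right)} - \frac{325}{63 \left(u - 4\right)}.
F(u) = - \frac{325 \log{\left(u - 4 \right)}}{63} + \frac{137 \log{\left(u - 3 \right)}}{28} - \frac{\log{\left(u - 1 \right)}}{9} + \frac{95 \log{\left(u^{2} + 5 \right)}}{504} + \frac{269 \sqrt{5} \operatorname{atan}{\left(\frac{\sqrt{5} u}{5} \right)}}{1260} is an antiderivative of f.
Check: d/du[- \frac{325 \log{\left(u - 4 \right)}}{63} + \frac{137 \log{\left(u - 3 \right)}}{28} - \frac{\log{\left(u - 1 \right)}}{9} + \frac{95 \log{\left(u^{2} + 5 \right)}}{504} + \frac{269 \sqrt{5} \operatorname{atan}{\left(\frac{\sqrt{5} u}{5} \right)}}{1260}] = \frac{- 10 u^{3} - u^{2} + u + 2}{2 u^{5} - 16 u^{4} + 48 u^{3} - 104 u^{2} + 190 u - 120}, which equals f(u).
F(8) = - \frac{325 \log{\left(4 \right)}}{63} - \frac{\log{\left(7 \right)}}{9} + \frac{269 \sqrt{5} \operatorname{atan}{\left(\frac{8 \sqrt{5}}{5} \right)}}{1260} + \frac{95 \log{\left(69 \right)}}{504} + \frac{137 \log{\left(5 \right)}}{28}; F(6) = - \frac{325 \log{\left(2 \right)}}{63} - \frac{\log{\left(5 \right)}}{9} + \frac{269 \sqrt{5} \operatorname{atan}{\left(\frac{6 \sqrt{5}}{5} \right)}}{1260} + \frac{95 \log{\left(41 \right)}}{504} + \frac{137 \log{\left(3 \right)}}{28}.
Integral = F(8) - F(6) = - \frac{325 \log{\left(4 \right)}}{63} - \frac{137 \log{\left(3 \right)}}{28} - \frac{95 \log{\left(41 \right)}}{504} - \frac{269 \sqrt{5} \operatorname{atan}{\left(\frac{6 \sqrt{5}}{5} \right)}}{1260} - \frac{\log{\left(7 \right)}}{9} + \frac{269 \sqrt{5} \operatorname{atan}{\left(\frac{8 \sqrt{5}}{5} \right)}}{1260} + \frac{95 \log{\left(69 \right)}}{504} + \frac{325 \log{\left(2 \right)}}{63} + \frac{1261 \log{\left(5 \right)}}{252}.

Antiderivative: F(u) = - \frac{325 \log{\left(u - 4 \right)}}{63} + \frac{137 \log{\left(u - 3 \right)}}{28} - \frac{\log{\left(u - 1 \right)}}{9} + \frac{95 \log{\left(u^{2} + 5 \right)}}{504} + \frac{269 \sqrt{5} \operatorname{atan}{\left(\frac{\sqrt{5} u}{5} \right)}}{1260}; value = - \frac{325 \log{\left(4 \right)}}{63} - \frac{137 \log{\left(3 \right)}}{28} - \frac{95 \log{\left(41 \right)}}{504} - \frac{269 \sqrt{5} \operatorname{atan}{\left(\frac{6 \sqrt{5}}{5} \right)}}{1260} - \frac{\log{\left(7 \right)}}{9} + \frac{269 \sqrt{5} \operatorname{atan}{\left(\frac{8 \sqrt{5}}{5} \right)}}{1260} + \frac{95 \log{\left(69 \right)}}{504} + \frac{325 \log{\left(2 \right)}}{63} + \frac{1261 \log{\left(5 \right)}}{252}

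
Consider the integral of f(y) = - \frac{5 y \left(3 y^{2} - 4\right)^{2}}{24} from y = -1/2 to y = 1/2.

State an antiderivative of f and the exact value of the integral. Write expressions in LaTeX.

Antiderivative: F(y) = - \frac{5 y^{6}}{16} + \frac{5 y^{4}}{4} - \frac{5 y^{2}}{3}; value = 0

The substitution u = \frac{y^{2}}{2} - \frac{2}{3} works: f is exactly (dF/du)*(du/dy) for that inner function.
F(y) = - \frac{5 y^{6}}{16} + \frac{5 y^{4}}{4} - \frac{5 y^{2}}{3} is an antiderivative of f.
Check: d/dy[- \frac{5 y^{6}}{16} + \frac{5 y^{4}}{4} - \frac{5 y^{2}}{3}] = - \frac{15 y^{5}}{8} + 5 y^{3} - \frac{10 y}{3}, which equals f(y).
F(1/2) = - \frac{1055}{3072}; F(-1/2) = - \frac{1055}{3072}.
Integral = F(1/2) - F(-1/2) = 0.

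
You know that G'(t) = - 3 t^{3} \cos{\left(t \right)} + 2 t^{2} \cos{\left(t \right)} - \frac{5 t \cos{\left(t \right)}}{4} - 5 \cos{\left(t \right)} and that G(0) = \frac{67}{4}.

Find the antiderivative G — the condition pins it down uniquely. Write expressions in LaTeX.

G(t) = - 3 t^{3} \sin{\left(t \right)} + 2 t^{2} \sin{\left(t \right)} - 9 t^{2} \cos{\left(t \right)} + \frac{67 t \sin{\left(t \right)}}{4} + 4 t \cos{\left(t \right)} - 9 \sin{\left(t \right)} + \frac{67 \cos{\left(t \right)}}{4}

The integrand splits into summands that can be handled one at a time.
A general antiderivative is - 3 t^{3} \sin{\left(t \right)} + 2 t^{2} \sin{\left(t \right)} - 9 t^{2} \cos{\left(t \right)} + \frac{67 t \sin{\left(t \right)}}{4} + 4 t \cos{\left(t \right)} - 9 \sin{\left(t \right)} + \frac{67 \cos{\left(t \right)}}{4} + C.
The condition gives C = \frac{67}{4} - (\frac{67}{4}) = 0.
So G(t) = - 3 t^{3} \sin{\left(t \right)} + 2 t^{2} \sin{\left(t \right)} - 9 t^{2} \cos{\left(t \right)} + \frac{67 t \sin{\left(t \right)}}{4} + 4 t \cos{\left(t \right)} - 9 \sin{\left(t \right)} + \frac{67 \cos{\left(t \right)}}{4}.
Check: d/dt[- 3 t^{3} \sin{\left(t \right)} + 2 t^{2} \sin{\left(t \right)} - 9 t^{2} \cos{\left(t \right)} + \frac{67 t \sin{\left(t \right)}}{4} + 4 t \cos{\left(t \right)} - 9 \sin{\left(t \right)} + \frac{67 \cos{\left(t \right)}}{4}] = - 3 t^{3} \cos{\left(t \right)} + 2 t^{2} \cos{\left(t \right)} - \frac{5 t \cos{\left(t \right)}}{4} - 5 \cos{\left(t \right)} = G'(t).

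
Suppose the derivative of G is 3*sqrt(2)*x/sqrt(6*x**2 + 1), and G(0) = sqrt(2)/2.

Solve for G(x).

G(x) = sqrt(2)*sqrt(6*x**2 + 1)/2

G'(x) matches the chain-rule pattern g'(h)*h' with inner function h(x) = 3*x**2 + 1/2; substituting u = h(x) collapses the integral.
A general antiderivative is sqrt(3*x**2 + 1/2) + C.
The condition gives C = sqrt(2)/2 - (sqrt(2)/2) = 0.
So G(x) = sqrt(2)*sqrt(6*x**2 + 1)/2.
Check: d/dx[sqrt(2)*sqrt(6*x**2 + 1)/2] = 3*sqrt(2)*x/sqrt(6*x**2 + 1) = G'(x).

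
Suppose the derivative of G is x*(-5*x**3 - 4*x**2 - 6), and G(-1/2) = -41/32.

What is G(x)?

G(x) = (-2*x**5 - 2*x**4 - 6*x**2 - 1)/2

Recover the given G'(x) by differentiating a candidate G(x); any mismatch rules it out.
A general antiderivative is -x**5 - x**4 - 3*x**2 - 5/2 + C.
The condition gives C = -41/32 - (-105/32) = 2.
So G(x) = (-2*x**5 - 2*x**4 - 6*x**2 - 1)/2.
Check: d/dx[(-2*x**5 - 2*x**4 - 6*x**2 - 1)/2] = -5*x**4 - 4*x**3 - 6*x, which equals G'(x).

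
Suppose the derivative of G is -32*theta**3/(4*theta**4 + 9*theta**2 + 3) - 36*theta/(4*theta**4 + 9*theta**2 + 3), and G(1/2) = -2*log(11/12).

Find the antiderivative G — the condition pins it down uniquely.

G'(theta) matches the chain-rule pattern g'(h)*h' with inner function h(theta) = 2*theta**4/3 + 3*theta**2/2 + 1/2; substituting u = h(theta) collapses the integral.
A general antiderivative is -2*log(2*theta**4/3 + 3*theta**2/2 + 1/2) + C.
The condition gives C = -2*log(11/12) - (-2*log(11/12)) = 0.
So G(theta) = -2*log(2*theta**4/3 + 3*theta**2/2 + 1/2).
Check: d/dtheta[-2*log(2*theta**4/3 + 3*theta**2/2 + 1/2)] = (-32*theta**3 - 36*theta)/(4*theta**4 + 9*theta**2 + 3), which equals G'(theta).

G(theta) = -2*log(2*theta**4/3 + 3*theta**2/2 + 1/2)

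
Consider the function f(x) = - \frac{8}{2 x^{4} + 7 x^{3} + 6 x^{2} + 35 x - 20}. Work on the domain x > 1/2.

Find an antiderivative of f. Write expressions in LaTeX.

Factor the denominator (\left(x + 4\right) \left(2 x - 1\right) \left(x^{2} + 5\right)) and decompose: f = \frac{8 \left(x + 2\right)}{63 \left(x^{2} + 5\right)} - \frac{64}{189 \left(2 x - 1\right)} + \frac{8}{189 \left(x + 4\right)}; each piece integrates to a log, atan, or power term.
Check: d/dx[- \frac{32 \log{\left(x - \frac{1}{2} \right)}}{189} + \frac{8 \log{\left(x + 4 \right)}}{189} + \frac{4 \log{\left(x^{2} + 5 \right)}}{63} + \frac{16 \sqrt{5} \operatorname{atan}{\left(\frac{\sqrt{5} x}{5} \right)}}{315}] = - \frac{8}{2 x^{4} + 7 x^{3} + 6 x^{2} + 35 x - 20} = f(x).

An antiderivative is F(x) = - \frac{32 \log{\left(x - \frac{1}{2} \right)}}{189} + \frac{8 \log{\left(x + 4 \right)}}{189} + \frac{4 \log{\left(x^{2} + 5 \right)}}{63} + \frac{16 \sqrt{5} \operatorname{atan}{\left(\frac{\sqrt{5} x}{5} \right)}}{315}.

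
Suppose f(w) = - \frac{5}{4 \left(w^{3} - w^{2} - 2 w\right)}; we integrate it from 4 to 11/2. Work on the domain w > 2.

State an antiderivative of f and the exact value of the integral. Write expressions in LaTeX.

Factor the denominator (4 w \left(w - 2\right) \left(w + 1\right)) and decompose: f = - \frac{5}{12 \left(w + 1\right)} - \frac{5}{24 \left(w - 2\right)} + \frac{5}{8 w}; each piece integrates to a log, atan, or power term.
F(w) = - \frac{5 \left(- 3 \log{\left(w \right)} + \log{\left(w - 2 \right)} + 2 \log{\left(w + 1 \right)}\right)}{24} is an antiderivative of f.
Check: d/dw[- \frac{5 \left(- 3 \log{\left(w \right)} + \log{\left(w - 2 \right)} + 2 \log{\left(w + 1 \right)}\right)}{24}] = - \frac{5}{4 w^{3} - 4 w^{2} - 8 w}, which equals f(w).
F(11/2) = - \frac{5 \log{\left(\frac{13}{2} \right)}}{12} - \frac{5 \log{\left(\frac{7}{2} \right)}}{24} + \frac{5 \log{\left(\frac{11}{2} \right)}}{8}; F(4) = - \frac{5 \log{\left(5 \right)}}{12} - \frac{5 \log{\left(2 \right)}}{24} + \frac{5 \log{\left(4 \right)}}{8}.
Integral = F(11/2) - F(4) = - \frac{5 \log{\left(4 \right)}}{8} - \frac{5 \log{\left(\frac{13}{2} \right)}}{12} - \frac{5 \log{\left(\frac{7}{2} \right)}}{24} + \frac{5 \log{\left(2 \right)}}{24} + \frac{5 \log{\left(5 \right)}}{12} + \frac{5 \log{\left(\frac{11}{2} \right)}}{8}.

Antiderivative: F(w) = - \frac{5 \left(- 3 \log{\left(w \right)} + \log{\left(w - 2 \right)} + 2 \log{\left(w + 1 \right)}\right)}{24}; value = - \frac{5 \log{\left(4 \right)}}{8} - \frac{5 \log{\left(\frac{13}{2} \right)}}{12} - \frac{5 \log{\left(\frac{7}{2} \right)}}{24} + \frac{5 \log{\left(2 \right)}}{24} + \frac{5 \log{\left(5 \right)}}{12} + \frac{5 \log{\left(\frac{11}{2} \right)}}{8}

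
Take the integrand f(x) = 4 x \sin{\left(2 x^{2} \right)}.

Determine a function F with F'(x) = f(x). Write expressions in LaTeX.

f matches the chain-rule pattern g'(h)*h' with inner function h(x) = 2 x^{2}; substituting u = h(x) collapses the integral.
Check: d/dx[- \cos{\left(2 x^{2} \right)}] = 4 x \sin{\left(2 x^{2} \right)} = f(x).

An antiderivative is F(x) = - \cos{\left(2 x^{2} \right)}.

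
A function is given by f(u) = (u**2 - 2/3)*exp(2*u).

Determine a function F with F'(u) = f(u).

An antiderivative is F(u) = (6*u**2 - 6*u - 1)*exp(2*u)/12.

Recognize the product-rule pattern: f = v'r + vr' with v = u**2/2 - u/2 - 1/12, r = exp(2*u), so integration by parts undoes it.
Check: d/du[(6*u**2 - 6*u - 1)*exp(2*u)/12] = u**2*exp(2*u) - 2*exp(2*u)/3, which equals f(u).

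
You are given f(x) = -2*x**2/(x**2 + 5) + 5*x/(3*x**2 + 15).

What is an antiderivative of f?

An antiderivative is F(x) = (-12*x + 5*log(x**2 + 5) + 12*sqrt(5)*atan(sqrt(5)*x/5))/6.

Integrate term by term and add the pieces.
Check: d/dx[(-12*x + 5*log(x**2 + 5) + 12*sqrt(5)*atan(sqrt(5)*x/5))/6] = (-6*x**2 + 5*x)/(3*x**2 + 15), which equals f(x).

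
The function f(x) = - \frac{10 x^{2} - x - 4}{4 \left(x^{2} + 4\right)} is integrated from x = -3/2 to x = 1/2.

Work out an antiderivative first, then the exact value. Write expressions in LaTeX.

Antiderivative: F(x) = - \frac{20 x - \log{\left(x^{2} + 4 \right)} - 44 \operatorname{atan}{\left(\frac{x}{2} \right)}}{8}; value = -5 - \frac{\log{\left(\frac{25}{4} \right)}}{8} + \frac{\log{\left(\frac{17}{4} \right)}}{8} + \frac{11 \operatorname{atan}{\left(\frac{1}{4} \right)}}{2} + \frac{11 \operatorname{atan}{\left(\frac{3}{4} \right)}}{2}

For F(x) to be correct the identity F'(x) - f(x) = 0 must hold.
F(x) = - \frac{20 x - \log{\left(x^{2} + 4 \right)} - 44 \operatorname{atan}{\left(\frac{x}{2} \right)}}{8} is an antiderivative of f.
Check: d/dx[- \frac{20 x - \log{\left(x^{2} + 4 \right)} - 44 \operatorname{atan}{\left(\frac{x}{2} \right)}}{8}] = \frac{- 10 x^{2} + x + 4}{4 x^{2} + 16}, which equals f(x).
F(1/2) = - \frac{5}{4} + \frac{\log{\left(\frac{17}{4} \right)}}{8} + \frac{11 \operatorname{atan}{\left(\frac{1}{4} \right)}}{2}; F(-3/2) = - \frac{11 \operatorname{atan}{\left(\frac{3}{4} \right)}}{2} + \frac{\log{\left(\frac{25}{4} \right)}}{8} + \frac{15}{4}.
Integral = F(1/2) - F(-3/2) = -5 - \frac{\log{\left(\frac{25}{4} \right)}}{8} + \frac{\log{\left(\frac{17}{4} \right)}}{8} + \frac{11 \operatorname{atan}{\left(\frac{1}{4} \right)}}{2} + \frac{11 \operatorname{atan}{\left(\frac{3}{4} \right)}}{2}.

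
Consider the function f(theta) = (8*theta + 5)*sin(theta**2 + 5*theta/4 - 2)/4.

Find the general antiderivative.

F(theta) = -cos(theta**2 + 5*theta/4 - 2) + C

The substitution u = theta**2 + 5*theta/4 - 2 works: f is exactly (dF/du)*(du/dtheta) for that inner function.
Check: d/dtheta[-cos(theta**2 + 5*theta/4 - 2)] = 2*theta*sin(theta**2 + 5*theta/4 - 2) + 5*sin(theta**2 + 5*theta/4 - 2)/4, which equals f(theta).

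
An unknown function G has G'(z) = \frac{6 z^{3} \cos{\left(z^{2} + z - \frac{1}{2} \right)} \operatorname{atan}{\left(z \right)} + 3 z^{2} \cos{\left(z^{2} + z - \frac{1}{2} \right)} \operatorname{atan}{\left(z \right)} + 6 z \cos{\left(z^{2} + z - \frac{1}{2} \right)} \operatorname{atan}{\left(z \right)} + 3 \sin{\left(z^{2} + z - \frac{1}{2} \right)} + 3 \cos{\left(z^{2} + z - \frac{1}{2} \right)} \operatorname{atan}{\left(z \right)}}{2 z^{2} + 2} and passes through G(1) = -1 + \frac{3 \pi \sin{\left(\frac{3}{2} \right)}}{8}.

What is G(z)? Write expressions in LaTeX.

G(z) = \frac{3 \sin{\left(z^{2} + z - \frac{1}{2} \right)} \operatorname{atan}{\left(z \right)} - 2}{2}

Recognize the product-rule pattern: G'(z) = u'v + uv' with u = \frac{3 \operatorname{atan}{\left(z \right)}}{2}, v = \sin{\left(z^{2} + z - \frac{1}{2} \right)}, so integration by parts undoes it.
A general antiderivative is \frac{3 \sin{\left(z^{2} + z - \frac{1}{2} \right)} \operatorname{atan}{\left(z \right)}}{2} + C.
The condition gives C = -1 + \frac{3 \pi \sin{\left(\frac{3}{2} \right)}}{8} - (\frac{3 \pi \sin{\left(\frac{3}{2} \right)}}{8}) = -1.
So G(z) = \frac{3 \sin{\left(z^{2} + z - \frac{1}{2} \right)} \operatorname{atan}{\left(z \right)} - 2}{2}.
Check: d/dz[\frac{3 \sin{\left(z^{2} + z - \frac{1}{2} \right)} \operatorname{atan}{\left(z \right)} - 2}{2}] = \frac{6 z^{3} \cos{\left(z^{2} + z - \frac{1}{2} \right)} \operatorname{atan}{\left(z \right)} + 3 z^{2} \cos{\left(z^{2} + z - \frac{1}{2} \right)} \operatorname{atan}{\left(z \right)} + 6 z \cos{\left(z^{2} + z - \frac{1}{2} \right)} \operatorname{atan}{\left(z \right)} + 3 \sin{\left(z^{2} + z - \frac{1}{2} \right)} + 3 \cos{\left(z^{2} + z - \frac{1}{2} \right)} \operatorname{atan}{\left(z \right)}}{2 z^{2} + 2} = G'(z).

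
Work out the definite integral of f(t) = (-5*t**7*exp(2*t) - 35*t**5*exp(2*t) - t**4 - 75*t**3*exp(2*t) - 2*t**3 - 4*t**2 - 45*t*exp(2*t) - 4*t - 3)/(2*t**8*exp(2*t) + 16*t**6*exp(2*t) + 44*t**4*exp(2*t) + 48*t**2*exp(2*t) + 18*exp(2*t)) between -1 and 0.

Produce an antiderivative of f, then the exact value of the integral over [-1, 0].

Antiderivative: F(t) = -5*log(2*t**2 + 2)/4 + exp(-2*t)/(4*(t**4 + 4*t**2 + 3)); value = -5*log(2)/4 - exp(2)/32 + 1/12 + 5*log(4)/4

Since d/dt undoes antidifferentiation here, F'(t) = f(t) is required of F(t).
F(t) = -5*log(2*t**2 + 2)/4 + exp(-2*t)/(4*(t**4 + 4*t**2 + 3)) is an antiderivative of f.
Check: d/dt[-5*log(2*t**2 + 2)/4 + exp(-2*t)/(4*(t**4 + 4*t**2 + 3))] = (-5*t**7*exp(2*t) - 35*t**5*exp(2*t) - t**4 - 75*t**3*exp(2*t) - 2*t**3 - 4*t**2 - 45*t*exp(2*t) - 4*t - 3)/(2*t**8*exp(2*t) + 16*t**6*exp(2*t) + 44*t**4*exp(2*t) + 48*t**2*exp(2*t) + 18*exp(2*t)) = f(t).
F(0) = 1/12 - 5*log(2)/4; F(-1) = -5*log(4)/4 + exp(2)/32.
Integral = F(0) - F(-1) = -5*log(2)/4 - exp(2)/32 + 1/12 + 5*log(4)/4.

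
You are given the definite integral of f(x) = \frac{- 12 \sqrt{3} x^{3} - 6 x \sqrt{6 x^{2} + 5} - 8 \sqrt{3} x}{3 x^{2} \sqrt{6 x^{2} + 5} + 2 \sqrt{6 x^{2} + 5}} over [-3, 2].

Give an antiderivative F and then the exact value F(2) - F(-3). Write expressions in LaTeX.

Antiderivative: F(x) = \frac{- 2 \sqrt{3} \sqrt{6 x^{2} + 5} - 3 \log{\left(\frac{x^{2}}{2} + \frac{1}{3} \right)}}{3}; value = - \frac{2 \sqrt{87}}{3} - \log{\left(\frac{7}{3} \right)} + \log{\left(\frac{29}{6} \right)} + \frac{2 \sqrt{177}}{3}

Since d/dx undoes antidifferentiation here, F'(x) = f(x) is required of F(x).
F(x) = \frac{- 2 \sqrt{3} \sqrt{6 x^{2} + 5} - 3 \log{\left(\frac{x^{2}}{2} + \frac{1}{3} \right)}}{3} is an antiderivative of f.
Check: d/dx[\frac{- 2 \sqrt{3} \sqrt{6 x^{2} + 5} - 3 \log{\left(\frac{x^{2}}{2} + \frac{1}{3} \right)}}{3}] = \frac{- 12 \sqrt{3} x^{3} - 6 x \sqrt{6 x^{2} + 5} - 8 \sqrt{3} x}{3 x^{2} \sqrt{6 x^{2} + 5} + 2 \sqrt{6 x^{2} + 5}} = f(x).
F(2) = - \frac{2 \sqrt{87}}{3} - \log{\left(\frac{7}{3} \right)}; F(-3) = - \frac{2 \sqrt{177}}{3} - \log{\left(\frac{29}{6} \right)}.
Integral = F(2) - F(-3) = - \frac{2 \sqrt{87}}{3} - \log{\left(\frac{7}{3} \right)} + \log{\left(\frac{29}{6} \right)} + \frac{2 \sqrt{177}}{3}.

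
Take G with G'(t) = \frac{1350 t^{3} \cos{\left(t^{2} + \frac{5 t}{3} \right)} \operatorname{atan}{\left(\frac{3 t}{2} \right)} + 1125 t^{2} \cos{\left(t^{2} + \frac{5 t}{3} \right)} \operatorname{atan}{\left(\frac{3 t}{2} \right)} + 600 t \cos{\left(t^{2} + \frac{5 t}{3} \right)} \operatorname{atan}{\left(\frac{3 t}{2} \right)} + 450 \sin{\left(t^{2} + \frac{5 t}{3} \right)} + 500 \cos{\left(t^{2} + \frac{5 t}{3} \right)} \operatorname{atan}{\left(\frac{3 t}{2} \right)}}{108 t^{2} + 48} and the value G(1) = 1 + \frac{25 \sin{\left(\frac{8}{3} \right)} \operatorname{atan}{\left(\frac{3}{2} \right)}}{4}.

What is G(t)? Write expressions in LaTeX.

G(t) = \frac{25 \sin{\left(t^{2} + \frac{5 t}{3} \right)} \operatorname{atan}{\left(\frac{3 t}{2} \right)} + 4}{4}

Recognize the product-rule pattern: G'(t) = u'v + uv' with u = \frac{25 \operatorname{atan}{\left(\frac{3 t}{2} \right)}}{4}, v = \sin{\left(t^{2} + \frac{5 t}{3} \right)}, so integration by parts undoes it.
A general antiderivative is \frac{25 \sin{\left(t^{2} + \frac{5 t}{3} \right)} \operatorname{atan}{\left(\frac{3 t}{2} \right)}}{4} + C.
The condition gives C = 1 + \frac{25 \sin{\left(\frac{8}{3} \right)} \operatorname{atan}{\left(\frac{3}{2} \right)}}{4} - (\frac{25 \sin{\left(\frac{8}{3} \right)} \operatorname{atan}{\left(\frac{3}{2} \right)}}{4}) = 1.
So G(t) = \frac{25 \sin{\left(t^{2} + \frac{5 t}{3} \right)} \operatorname{atan}{\left(\frac{3 t}{2} \right)} + 4}{4}.
Check: d/dt[\frac{25 \sin{\left(t^{2} + \frac{5 t}{3} \right)} \operatorname{atan}{\left(\frac{3 t}{2} \right)} + 4}{4}] = \frac{1350 t^{3} \cos{\left(t^{2} + \frac{5 t}{3} \right)} \operatorname{atan}{\left(\frac{3 t}{2} \right)} + 1125 t^{2} \cos{\left(t^{2} + \frac{5 t}{3} \right)} \operatorname{atan}{\left(\frac{3 t}{2} \right)} + 600 t \cos{\left(t^{2} + \frac{5 t}{3} \right)} \operatorname{atan}{\left(\frac{3 t}{2} \right)} + 450 \sin{\left(t^{2} + \frac{5 t}{3} \right)} + 500 \cos{\left(t^{2} + \frac{5 t}{3} \right)} \operatorname{atan}{\left(\frac{3 t}{2} \right)}}{108 t^{2} + 48} = G'(t).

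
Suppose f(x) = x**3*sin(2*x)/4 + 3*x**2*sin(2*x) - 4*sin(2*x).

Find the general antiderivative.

F(x) = -(4*x**3*cos(2*x) - 6*x**2*sin(2*x) + 48*x**2*cos(2*x) - 48*x*sin(2*x) - 6*x*cos(2*x) + 3*sin(2*x) - 88*cos(2*x))/32 + C

The integrand splits into summands that can be handled one at a time.
Check: d/dx[-(4*x**3*cos(2*x) - 6*x**2*sin(2*x) + 48*x**2*cos(2*x) - 48*x*sin(2*x) - 6*x*cos(2*x) + 3*sin(2*x) - 88*cos(2*x))/32] = x**3*sin(2*x)/4 + 3*x**2*sin(2*x) - 4*sin(2*x) = f(x).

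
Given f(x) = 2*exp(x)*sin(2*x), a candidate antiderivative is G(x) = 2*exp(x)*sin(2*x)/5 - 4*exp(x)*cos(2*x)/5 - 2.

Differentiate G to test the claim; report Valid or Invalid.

Valid - differentiating G returns exactly f.

d/dx[G] = 2*exp(x)*sin(2*x)
This equals f(x) exactly, so the claim holds.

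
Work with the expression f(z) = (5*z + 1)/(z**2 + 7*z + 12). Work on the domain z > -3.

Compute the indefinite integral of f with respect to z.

Factor the denominator ((z + 3)*(z + 4)) and decompose: f = 19/(z + 4) - 14/(z + 3); each piece integrates to a log, atan, or power term.
Check: d/dz[-14*log(z + 3) + 19*log(z + 4)] = (5*z + 1)/(z**2 + 7*z + 12) = f(z).

F(z) = -14*log(z + 3) + 19*log(z + 4) + C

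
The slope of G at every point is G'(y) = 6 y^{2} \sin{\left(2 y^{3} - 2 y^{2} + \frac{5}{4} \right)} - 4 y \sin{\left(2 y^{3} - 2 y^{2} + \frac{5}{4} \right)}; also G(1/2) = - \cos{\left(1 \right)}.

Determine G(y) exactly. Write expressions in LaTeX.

G(y) = - \cos{\left(2 y^{3} - 2 y^{2} + \frac{5}{4} \right)}

The substitution u = 2 y^{3} - 2 y^{2} + \frac{5}{4} works: G'(y) is exactly (dG/du)*(du/dy) for that inner function.
A general antiderivative is - \cos{\left(2 y^{3} - 2 y^{2} + \frac{5}{4} \right)} + C.
The condition gives C = - \cos{\left(1 \right)} - (- \cos{\left(1 \right)}) = 0.
So G(y) = - \cos{\left(2 y^{3} - 2 y^{2} + \frac{5}{4} \right)}.
Check: d/dy[- \cos{\left(2 y^{3} - 2 y^{2} + \frac{5}{4} \right)}] = 6 y^{2} \sin{\left(2 y^{3} - 2 y^{2} + \frac{5}{4} \right)} - 4 y \sin{\left(2 y^{3} - 2 y^{2} + \frac{5}{4} \right)} = G'(y).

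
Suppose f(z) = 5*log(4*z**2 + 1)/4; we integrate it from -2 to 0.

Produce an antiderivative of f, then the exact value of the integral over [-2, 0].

Check any antiderivative F(z) by computing F'(z) and comparing it with f(z).
F(z) = 5*z*log(4*z**2 + 1)/4 - 5*z/2 + 5*atan(2*z)/4 is an antiderivative of f.
Check: d/dz[5*z*log(4*z**2 + 1)/4 - 5*z/2 + 5*atan(2*z)/4] = 5*log(4*z**2 + 1)/4 = f(z).
F(0) = 0; F(-2) = -5*log(17)/2 - 5*atan(4)/4 + 5.
Integral = F(0) - F(-2) = -5 + 5*atan(4)/4 + 5*log(17)/2.

Antiderivative: F(z) = 5*z*log(4*z**2 + 1)/4 - 5*z/2 + 5*atan(2*z)/4; value = -5 + 5*atan(4)/4 + 5*log(17)/2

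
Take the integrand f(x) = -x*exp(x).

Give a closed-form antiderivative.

An antiderivative is F(x) = -(x - 1)*exp(x).

f has the shape u'v + uv' for u = 1 - x and v = exp(x) — it is the derivative of the product u*v.
Check: d/dx[-(x - 1)*exp(x)] = -x*exp(x) = f(x).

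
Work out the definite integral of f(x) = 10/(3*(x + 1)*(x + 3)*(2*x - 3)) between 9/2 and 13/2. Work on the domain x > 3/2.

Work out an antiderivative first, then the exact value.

Factor the denominator (3*(x + 1)*(x + 3)*(2*x - 3)) and decompose: f = 8/(27*(2*x - 3)) + 5/(27*(x + 3)) - 1/(3*(x + 1)); each piece integrates to a log, atan, or power term.
F(x) = -(-4*log(x - 3/2) + 9*log(x + 1) - 5*log(x + 3))/27 is an antiderivative of f.
Check: d/dx[-(-4*log(x - 3/2) + 9*log(x + 1) - 5*log(x + 3))/27] = 10/(6*x**3 + 15*x**2 - 18*x - 27), which equals f(x).
F(13/2) = -log(15/2)/3 + 4*log(5)/27 + 5*log(19/2)/27; F(9/2) = -log(11/2)/3 + 4*log(3)/27 + 5*log(15/2)/27.
Integral = F(13/2) - F(9/2) = -14*log(15/2)/27 - 4*log(3)/27 + 4*log(5)/27 + 5*log(19/2)/27 + log(11/2)/3.

Antiderivative: F(x) = -(-4*log(x - 3/2) + 9*log(x + 1) - 5*log(x + 3))/27; value = -14*log(15/2)/27 - 4*log(3)/27 + 4*log(5)/27 + 5*log(19/2)/27 + log(11/2)/3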